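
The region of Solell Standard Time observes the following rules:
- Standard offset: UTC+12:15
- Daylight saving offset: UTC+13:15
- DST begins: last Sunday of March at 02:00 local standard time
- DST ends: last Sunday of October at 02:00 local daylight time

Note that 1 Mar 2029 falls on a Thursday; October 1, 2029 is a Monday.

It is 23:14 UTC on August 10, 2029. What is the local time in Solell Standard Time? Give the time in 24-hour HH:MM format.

12:29

1 March 2029 is a Thursday, so Sundays fall on 4, 11, 18, 25; the last is March 25.
1 October 2029 is a Monday, so Sundays fall on 7, 14, 21, 28; the last is October 28.
At the standard offset (UTC+12:15), 23:14 UTC + 12h15m = 11:29 Solell Standard Time standard time (rolling into the next day, 11 August 2029).
The standard-time date in Solell Standard Time, August 11, 2029, lies within the daylight-saving period (25 March – 28 October), so Solell Standard Time is on daylight time, UTC+13:15.
23:14 UTC + 13h15m = 12:29 local (rolling into the next day, 11 August 2029).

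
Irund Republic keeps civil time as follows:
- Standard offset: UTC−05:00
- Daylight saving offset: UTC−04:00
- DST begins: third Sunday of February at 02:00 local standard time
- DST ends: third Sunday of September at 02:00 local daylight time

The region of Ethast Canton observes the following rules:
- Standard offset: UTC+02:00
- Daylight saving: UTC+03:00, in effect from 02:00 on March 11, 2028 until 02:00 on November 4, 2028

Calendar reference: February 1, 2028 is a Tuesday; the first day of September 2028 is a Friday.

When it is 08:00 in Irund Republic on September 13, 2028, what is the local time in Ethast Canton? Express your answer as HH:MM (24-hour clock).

1 February 2028 is a Tuesday, so the first Sunday is February 6 and the third is February 20.
1 September 2028 is a Friday, so the first Sunday is September 3 and the third is September 17.
September 13, 2028 lies within the daylight-saving period (20 February – 17 September), so Irund Republic is on daylight time, UTC−04:00.
08:00 Irund Republic + 4h = 12:00 UTC.
At the standard offset (UTC+02:00), 12:00 UTC + 2h = 14:00 Ethast Canton standard time.
Daylight saving runs 11 March – 4 November; the standard-time date in Ethast Canton, September 13, 2028, is inside that window, so Ethast Canton is at UTC+03:00.
12:00 UTC + 3h = 15:00 Ethast Canton.

15:00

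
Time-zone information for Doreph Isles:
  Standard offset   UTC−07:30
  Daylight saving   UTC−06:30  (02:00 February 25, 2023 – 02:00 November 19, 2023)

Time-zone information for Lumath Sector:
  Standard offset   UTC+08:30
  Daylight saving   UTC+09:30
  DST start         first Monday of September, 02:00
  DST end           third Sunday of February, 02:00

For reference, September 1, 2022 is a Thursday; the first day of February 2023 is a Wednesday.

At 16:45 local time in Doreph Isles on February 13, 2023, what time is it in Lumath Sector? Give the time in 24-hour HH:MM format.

09:45

February 13, 2023 is outside the daylight-saving period (25 February – 19 November), so Doreph Isles is on standard time, UTC−07:30.
16:45 Doreph Isles + 7h30m = 00:15 UTC (rolling into the next day, 14 February 2023).
1 September 2022 is a Thursday, so the first Monday is September 5.
1 February 2023 is a Wednesday, so the first Sunday is February 5 and the third is February 19.
At the standard offset (UTC+08:30), 00:15 UTC + 8h30m = 08:45 Lumath Sector standard time.
Daylight saving runs 5 September 2022 – 19 February 2023; the standard-time date in Lumath Sector, February 14, 2023, is inside that window, so Lumath Sector is at UTC+09:30.
00:15 UTC + 9h30m = 09:45 Lumath Sector.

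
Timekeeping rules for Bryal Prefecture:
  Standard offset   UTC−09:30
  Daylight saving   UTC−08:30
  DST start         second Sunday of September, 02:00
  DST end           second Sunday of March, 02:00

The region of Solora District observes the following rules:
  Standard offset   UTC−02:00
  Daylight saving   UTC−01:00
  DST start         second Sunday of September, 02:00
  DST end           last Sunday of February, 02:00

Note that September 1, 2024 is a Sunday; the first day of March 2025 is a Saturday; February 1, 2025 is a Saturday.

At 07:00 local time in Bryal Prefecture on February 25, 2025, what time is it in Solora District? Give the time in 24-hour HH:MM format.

13:30

1 September 2024 is a Sunday, so the first Sunday is September 1 and the second is September 8.
1 March 2025 is a Saturday, so the first Sunday is March 2 and the second is March 9.
Daylight saving runs 8 September 2024 – 9 March 2025; February 25, 2025 is inside that window, so Bryal Prefecture is at UTC−08:30.
07:00 Bryal Prefecture + 8h30m = 15:30 UTC.
1 September 2024 is a Sunday, so the first Sunday is September 1 and the second is September 8.
1 February 2025 is a Saturday, so Sundays fall on 2, 9, 16, 23; the last is February 23.
At the standard offset (UTC−02:00), 15:30 UTC − 2h = 13:30 Solora District standard time.
Daylight saving runs 8 September 2024 – 23 February 2025; the standard-time date in Solora District, February 25, 2025, is outside that window, so Solora District is on standard time at UTC−02:00.
15:30 UTC − 2h = 13:30 Solora District.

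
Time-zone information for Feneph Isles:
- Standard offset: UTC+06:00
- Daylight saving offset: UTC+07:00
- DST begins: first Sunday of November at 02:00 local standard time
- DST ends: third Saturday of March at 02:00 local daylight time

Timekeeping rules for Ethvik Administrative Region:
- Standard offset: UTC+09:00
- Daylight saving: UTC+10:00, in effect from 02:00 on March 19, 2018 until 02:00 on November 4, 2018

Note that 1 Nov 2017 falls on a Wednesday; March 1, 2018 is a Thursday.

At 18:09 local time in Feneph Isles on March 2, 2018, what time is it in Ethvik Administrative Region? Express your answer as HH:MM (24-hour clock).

20:09

1 November 2017 is a Wednesday, so the first Sunday is November 5.
1 March 2018 is a Thursday, so the first Saturday is March 3 and the third is March 17.
March 2, 2018 falls between 5 November 2017 and 17 March 2018, so daylight saving is in effect and Feneph Isles is at UTC+07:00.
18:09 Feneph Isles − 7h = 11:09 UTC.
At the standard offset (UTC+09:00), 11:09 UTC + 9h = 20:09 Ethvik Administrative Region standard time.
The standard-time date in Ethvik Administrative Region, March 2, 2018, is outside the daylight-saving period (19 March – 4 November), so Ethvik Administrative Region is on standard time, UTC+09:00.
11:09 UTC + 9h = 20:09 Ethvik Administrative Region.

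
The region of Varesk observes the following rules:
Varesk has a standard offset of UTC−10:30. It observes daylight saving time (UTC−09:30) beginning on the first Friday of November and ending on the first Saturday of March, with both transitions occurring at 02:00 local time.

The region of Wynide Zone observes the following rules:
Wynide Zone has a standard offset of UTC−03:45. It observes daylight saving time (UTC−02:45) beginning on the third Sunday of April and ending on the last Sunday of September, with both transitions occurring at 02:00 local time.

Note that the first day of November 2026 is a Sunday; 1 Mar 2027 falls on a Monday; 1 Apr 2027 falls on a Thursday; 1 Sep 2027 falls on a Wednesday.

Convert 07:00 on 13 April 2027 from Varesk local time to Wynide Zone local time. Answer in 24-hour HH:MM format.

1 November 2026 is a Sunday, so the first Friday is November 6.
1 March 2027 is a Monday, so the first Saturday is March 6.
13 April 2027 is outside the daylight-saving period (6 November 2026 – 6 March 2027), so Varesk is on standard time, UTC−10:30.
07:00 Varesk + 10h30m = 17:30 UTC.
1 April 2027 is a Thursday, so the first Sunday is April 4 and the third is April 18.
1 September 2027 is a Wednesday, so Sundays fall on 5, 12, 19, 26; the last is September 26.
At the standard offset (UTC−03:45), 17:30 UTC − 3h45m = 13:45 Wynide Zone standard time.
The standard-time date in Wynide Zone, 13 April 2027, does not fall between 18 April and 26 September, so daylight saving is not in effect and Wynide Zone is at UTC−03:45.
17:30 UTC − 3h45m = 13:45 Wynide Zone.

13:45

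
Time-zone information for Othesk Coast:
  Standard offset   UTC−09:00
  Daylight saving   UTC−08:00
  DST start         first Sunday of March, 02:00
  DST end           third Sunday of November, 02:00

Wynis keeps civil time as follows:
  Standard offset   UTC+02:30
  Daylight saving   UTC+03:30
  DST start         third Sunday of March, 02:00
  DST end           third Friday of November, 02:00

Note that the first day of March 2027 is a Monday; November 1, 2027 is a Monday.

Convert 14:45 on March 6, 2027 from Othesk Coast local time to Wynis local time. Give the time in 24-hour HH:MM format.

02:15

1 March 2027 is a Monday, so the first Sunday is March 7.
1 November 2027 is a Monday, so the first Sunday is November 7 and the third is November 21.
March 6, 2027 is outside the daylight-saving period (7 March – 21 November), so Othesk Coast is on standard time, UTC−09:00.
14:45 Othesk Coast + 9h = 23:45 UTC.
1 March 2027 is a Monday, so the first Sunday is March 7 and the third is March 21.
1 November 2027 is a Monday, so the first Friday is November 5 and the third is November 19.
At the standard offset (UTC+02:30), 23:45 UTC + 2h30m = 02:15 Wynis standard time (rolling into the next day, 7 March 2027).
The standard-time date in Wynis, March 7, 2027, is outside the daylight-saving period (21 March – 19 November), so Wynis is on standard time, UTC+02:30.
23:45 UTC + 2h30m = 02:15 Wynis (rolling into the next day, 7 March 2027).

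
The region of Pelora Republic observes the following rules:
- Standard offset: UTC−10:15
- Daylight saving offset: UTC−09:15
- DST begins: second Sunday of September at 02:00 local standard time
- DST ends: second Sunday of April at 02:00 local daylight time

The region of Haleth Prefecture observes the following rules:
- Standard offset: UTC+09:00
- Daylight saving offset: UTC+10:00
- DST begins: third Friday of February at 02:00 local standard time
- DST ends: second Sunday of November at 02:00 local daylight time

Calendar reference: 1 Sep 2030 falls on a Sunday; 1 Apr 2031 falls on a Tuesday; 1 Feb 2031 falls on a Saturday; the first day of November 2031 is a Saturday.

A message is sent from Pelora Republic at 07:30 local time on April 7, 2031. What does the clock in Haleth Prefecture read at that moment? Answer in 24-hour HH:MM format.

02:45

1 September 2030 is a Sunday, so the first Sunday is September 1 and the second is September 8.
1 April 2031 is a Tuesday, so the first Sunday is April 6 and the second is April 13.
April 7, 2031 lies within the daylight-saving period (8 September 2030 – 13 April 2031), so Pelora Republic is on daylight time, UTC−09:15.
07:30 Pelora Republic + 9h15m = 16:45 UTC.
1 February 2031 is a Saturday, so the first Friday is February 7 and the third is February 21.
1 November 2031 is a Saturday, so the first Sunday is November 2 and the second is November 9.
At the standard offset (UTC+09:00), 16:45 UTC + 9h = 01:45 Haleth Prefecture standard time (rolling into the next day, 8 April 2031).
Daylight saving runs 21 February – 9 November; the standard-time date in Haleth Prefecture, April 8, 2031, is inside that window, so Haleth Prefecture is at UTC+10:00.
16:45 UTC + 10h = 02:45 Haleth Prefecture (rolling into the next day, 8 April 2031).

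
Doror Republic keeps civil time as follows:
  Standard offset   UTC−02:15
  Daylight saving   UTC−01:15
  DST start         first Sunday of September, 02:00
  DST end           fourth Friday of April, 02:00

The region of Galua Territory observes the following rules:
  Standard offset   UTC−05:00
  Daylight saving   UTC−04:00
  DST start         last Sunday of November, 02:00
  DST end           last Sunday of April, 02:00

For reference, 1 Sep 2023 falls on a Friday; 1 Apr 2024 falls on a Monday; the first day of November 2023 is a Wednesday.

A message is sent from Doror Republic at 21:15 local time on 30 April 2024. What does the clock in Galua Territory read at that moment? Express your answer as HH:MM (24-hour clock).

1 September 2023 is a Friday, so the first Sunday is September 3.
1 April 2024 is a Monday, so the first Friday is April 5 and the fourth is April 26.
30 April 2024 is outside the daylight-saving period (3 September 2023 – 26 April 2024), so Doror Republic is on standard time, UTC−02:15.
21:15 Doror Republic + 2h15m = 23:30 UTC.
1 November 2023 is a Wednesday, so Sundays fall on 5, 12, 19, 26; the last is November 26.
1 April 2024 is a Monday, so Sundays fall on 7, 14, 21, 28; the last is April 28.
At the standard offset (UTC−05:00), 23:30 UTC − 5h = 18:30 Galua Territory standard time.
The standard-time date in Galua Territory, 30 April 2024, does not fall between 26 November 2023 and 28 April 2024, so daylight saving is not in effect and Galua Territory is at UTC−05:00.
23:30 UTC − 5h = 18:30 Galua Territory.

18:30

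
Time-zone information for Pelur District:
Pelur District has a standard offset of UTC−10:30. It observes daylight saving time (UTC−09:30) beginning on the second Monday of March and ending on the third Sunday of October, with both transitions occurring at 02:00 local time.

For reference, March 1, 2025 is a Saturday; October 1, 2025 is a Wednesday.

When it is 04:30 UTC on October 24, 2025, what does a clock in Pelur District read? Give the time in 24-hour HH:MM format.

18:00

1 March 2025 is a Saturday, so the first Monday is March 3 and the second is March 10.
1 October 2025 is a Wednesday, so the first Sunday is October 5 and the third is October 19.
At the standard offset (UTC−10:30), 04:30 UTC − 10h30m = 18:00 Pelur District standard time (rolling into the previous day, 23 October 2025).
The standard-time date in Pelur District, October 23, 2025, does not fall between 10 March and 19 October, so daylight saving is not in effect and Pelur District is at UTC−10:30.
04:30 UTC − 10h30m = 18:00 local (rolling into the previous day, 23 October 2025).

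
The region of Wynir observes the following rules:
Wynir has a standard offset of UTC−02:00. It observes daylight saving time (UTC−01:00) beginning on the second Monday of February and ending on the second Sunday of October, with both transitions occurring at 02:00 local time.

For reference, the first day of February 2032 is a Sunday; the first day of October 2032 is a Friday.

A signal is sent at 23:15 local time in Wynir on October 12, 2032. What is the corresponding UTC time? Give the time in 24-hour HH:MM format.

1 February 2032 is a Sunday, so the first Monday is February 2 and the second is February 9.
1 October 2032 is a Friday, so the first Sunday is October 3 and the second is October 10.
Daylight saving runs 9 February – 10 October; October 12, 2032 is outside that window, so Wynir is on standard time at UTC−02:00.
23:15 local + 2h = 01:15 UTC (rolling into the next day, 13 October 2032).

01:15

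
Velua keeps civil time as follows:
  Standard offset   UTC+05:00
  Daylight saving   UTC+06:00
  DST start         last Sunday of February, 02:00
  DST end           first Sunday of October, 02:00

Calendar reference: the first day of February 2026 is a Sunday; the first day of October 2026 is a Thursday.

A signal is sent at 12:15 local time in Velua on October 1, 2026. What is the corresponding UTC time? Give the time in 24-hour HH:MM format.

1 February 2026 is a Sunday, so Sundays fall on 1, 8, 15, 22; the last is February 22.
1 October 2026 is a Thursday, so the first Sunday is October 4.
October 1, 2026 falls between 22 February and 4 October, so daylight saving is in effect and Velua is at UTC+06:00.
12:15 local − 6h = 06:15 UTC.

06:15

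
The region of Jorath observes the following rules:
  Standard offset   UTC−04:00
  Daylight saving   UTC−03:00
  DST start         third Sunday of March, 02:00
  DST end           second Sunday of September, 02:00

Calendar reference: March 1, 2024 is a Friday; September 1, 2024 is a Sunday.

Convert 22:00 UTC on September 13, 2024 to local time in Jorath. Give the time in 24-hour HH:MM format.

1 March 2024 is a Friday, so the first Sunday is March 3 and the third is March 17.
1 September 2024 is a Sunday, so the first Sunday is September 1 and the second is September 8.
At the standard offset (UTC−04:00), 22:00 UTC − 4h = 18:00 Jorath standard time.
Daylight saving runs 17 March – 8 September; the standard-time date in Jorath, September 13, 2024, is outside that window, so Jorath is on standard time at UTC−04:00.
22:00 UTC − 4h = 18:00 local.

18:00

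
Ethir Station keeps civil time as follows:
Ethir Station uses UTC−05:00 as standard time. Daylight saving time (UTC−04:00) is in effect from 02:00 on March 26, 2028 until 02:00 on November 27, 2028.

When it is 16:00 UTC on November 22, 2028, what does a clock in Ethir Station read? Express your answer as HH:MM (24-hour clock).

12:00

At the standard offset (UTC−05:00), 16:00 UTC − 5h = 11:00 Ethir Station standard time.
The standard-time date in Ethir Station, November 22, 2028, falls between 26 March and 27 November, so daylight saving is in effect and Ethir Station is at UTC−04:00.
16:00 UTC − 4h = 12:00 local.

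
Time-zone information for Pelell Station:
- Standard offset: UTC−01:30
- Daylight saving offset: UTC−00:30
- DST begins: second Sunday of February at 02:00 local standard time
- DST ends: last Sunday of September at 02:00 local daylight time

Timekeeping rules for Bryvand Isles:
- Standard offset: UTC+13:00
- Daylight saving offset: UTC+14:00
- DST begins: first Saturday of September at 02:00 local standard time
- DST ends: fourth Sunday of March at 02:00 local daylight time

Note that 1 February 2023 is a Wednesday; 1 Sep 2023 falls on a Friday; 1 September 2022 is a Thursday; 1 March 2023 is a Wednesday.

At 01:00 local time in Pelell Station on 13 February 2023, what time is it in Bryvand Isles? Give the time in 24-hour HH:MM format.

15:30

1 February 2023 is a Wednesday, so the first Sunday is February 5 and the second is February 12.
1 September 2023 is a Friday, so Sundays fall on 3, 10, 17, 24; the last is September 24.
13 February 2023 falls between 12 February and 24 September, so daylight saving is in effect and Pelell Station is at UTC−00:30.
01:00 Pelell Station + 0h30m = 01:30 UTC.
1 September 2022 is a Thursday, so the first Saturday is September 3.
1 March 2023 is a Wednesday, so the first Sunday is March 5 and the fourth is March 26.
At the standard offset (UTC+13:00), 01:30 UTC + 13h = 14:30 Bryvand Isles standard time.
The standard-time date in Bryvand Isles, 13 February 2023, lies within the daylight-saving period (3 September 2022 – 26 March 2023), so Bryvand Isles is on daylight time, UTC+14:00.
01:30 UTC + 14h = 15:30 Bryvand Isles.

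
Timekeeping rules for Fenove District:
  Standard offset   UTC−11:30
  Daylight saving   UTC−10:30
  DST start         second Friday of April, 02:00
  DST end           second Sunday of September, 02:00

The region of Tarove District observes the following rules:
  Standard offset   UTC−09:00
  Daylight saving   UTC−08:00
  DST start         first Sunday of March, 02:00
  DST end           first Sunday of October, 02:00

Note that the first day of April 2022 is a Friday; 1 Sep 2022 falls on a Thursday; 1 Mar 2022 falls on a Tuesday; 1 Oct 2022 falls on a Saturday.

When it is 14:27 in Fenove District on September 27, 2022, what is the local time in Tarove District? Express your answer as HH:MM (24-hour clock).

17:57

1 April 2022 is a Friday, so the first Friday is April 1 and the second is April 8.
1 September 2022 is a Thursday, so the first Sunday is September 4 and the second is September 11.
September 27, 2022 is outside the daylight-saving period (8 April – 11 September), so Fenove District is on standard time, UTC−11:30.
14:27 Fenove District + 11h30m = 01:57 UTC (rolling into the next day, 28 September 2022).
1 March 2022 is a Tuesday, so the first Sunday is March 6.
1 October 2022 is a Saturday, so the first Sunday is October 2.
At the standard offset (UTC−09:00), 01:57 UTC − 9h = 16:57 Tarove District standard time (rolling into the previous day, 27 September 2022).
Daylight saving runs 6 March – 2 October; the standard-time date in Tarove District, September 27, 2022, is inside that window, so Tarove District is at UTC−08:00.
01:57 UTC − 8h = 17:57 Tarove District (rolling into the previous day, 27 September 2022).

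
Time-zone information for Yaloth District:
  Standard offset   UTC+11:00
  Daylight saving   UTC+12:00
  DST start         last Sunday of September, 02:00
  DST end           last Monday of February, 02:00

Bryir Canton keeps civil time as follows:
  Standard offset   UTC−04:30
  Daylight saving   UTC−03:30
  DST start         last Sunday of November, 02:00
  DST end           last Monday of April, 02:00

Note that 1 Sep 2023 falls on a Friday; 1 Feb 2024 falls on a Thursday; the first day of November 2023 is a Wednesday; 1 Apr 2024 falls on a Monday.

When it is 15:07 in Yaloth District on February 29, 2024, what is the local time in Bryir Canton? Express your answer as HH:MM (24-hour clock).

00:37

1 September 2023 is a Friday, so Sundays fall on 3, 10, 17, 24; the last is September 24.
1 February 2024 is a Thursday, so Mondays fall on 5, 12, 19, 26; the last is February 26.
February 29, 2024 is outside the daylight-saving period (24 September 2023 – 26 February 2024), so Yaloth District is on standard time, UTC+11:00.
15:07 Yaloth District − 11h = 04:07 UTC.
1 November 2023 is a Wednesday, so Sundays fall on 5, 12, 19, 26; the last is November 26.
1 April 2024 is a Monday, so Mondays fall on 1, 8, 15, 22, 29; the last is April 29.
At the standard offset (UTC−04:30), 04:07 UTC − 4h30m = 23:37 Bryir Canton standard time (rolling into the previous day, 28 February 2024).
The standard-time date in Bryir Canton, February 28, 2024, lies within the daylight-saving period (26 November 2023 – 29 April 2024), so Bryir Canton is on daylight time, UTC−03:30.
04:07 UTC − 3h30m = 00:37 Bryir Canton.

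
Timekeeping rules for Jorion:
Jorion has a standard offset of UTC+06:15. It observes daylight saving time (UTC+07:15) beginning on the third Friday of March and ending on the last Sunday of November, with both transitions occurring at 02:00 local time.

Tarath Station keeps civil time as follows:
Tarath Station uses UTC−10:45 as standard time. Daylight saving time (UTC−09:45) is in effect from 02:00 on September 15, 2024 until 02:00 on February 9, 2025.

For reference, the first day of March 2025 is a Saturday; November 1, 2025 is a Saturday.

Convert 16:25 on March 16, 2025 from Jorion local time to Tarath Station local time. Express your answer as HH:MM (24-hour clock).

23:25

1 March 2025 is a Saturday, so the first Friday is March 7 and the third is March 21.
1 November 2025 is a Saturday, so Sundays fall on 2, 9, 16, 23, 30; the last is November 30.
Daylight saving runs 21 March – 30 November; March 16, 2025 is outside that window, so Jorion is on standard time at UTC+06:15.
16:25 Jorion − 6h15m = 10:10 UTC.
At the standard offset (UTC−10:45), 10:10 UTC − 10h45m = 23:25 Tarath Station standard time (rolling into the previous day, 15 March 2025).
The standard-time date in Tarath Station, March 15, 2025, is outside the daylight-saving period (15 September 2024 – 9 February 2025), so Tarath Station is on standard time, UTC−10:45.
10:10 UTC − 10h45m = 23:25 Tarath Station (rolling into the previous day, 15 March 2025).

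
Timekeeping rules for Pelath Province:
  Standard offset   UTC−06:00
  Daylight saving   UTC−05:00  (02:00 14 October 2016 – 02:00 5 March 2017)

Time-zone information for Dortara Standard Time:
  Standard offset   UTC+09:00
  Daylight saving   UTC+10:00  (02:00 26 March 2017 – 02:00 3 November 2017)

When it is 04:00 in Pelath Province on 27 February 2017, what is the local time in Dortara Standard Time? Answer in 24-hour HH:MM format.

Daylight saving runs 14 October 2016 – 5 March 2017; 27 February 2017 is inside that window, so Pelath Province is at UTC−05:00.
04:00 Pelath Province + 5h = 09:00 UTC.
At the standard offset (UTC+09:00), 09:00 UTC + 9h = 18:00 Dortara Standard Time standard time.
Daylight saving runs 26 March – 3 November; the standard-time date in Dortara Standard Time, 27 February 2017, is outside that window, so Dortara Standard Time is on standard time at UTC+09:00.
09:00 UTC + 9h = 18:00 Dortara Standard Time.

18:00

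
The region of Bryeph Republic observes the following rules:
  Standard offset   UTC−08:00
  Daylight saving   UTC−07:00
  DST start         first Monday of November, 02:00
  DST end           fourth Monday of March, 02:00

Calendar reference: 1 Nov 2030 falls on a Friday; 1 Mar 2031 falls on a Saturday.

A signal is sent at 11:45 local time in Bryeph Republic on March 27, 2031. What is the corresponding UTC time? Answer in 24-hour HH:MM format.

1 November 2030 is a Friday, so the first Monday is November 4.
1 March 2031 is a Saturday, so the first Monday is March 3 and the fourth is March 24.
March 27, 2031 does not fall between 4 November 2030 and 24 March 2031, so daylight saving is not in effect and Bryeph Republic is at UTC−08:00.
11:45 local + 8h = 19:45 UTC.

19:45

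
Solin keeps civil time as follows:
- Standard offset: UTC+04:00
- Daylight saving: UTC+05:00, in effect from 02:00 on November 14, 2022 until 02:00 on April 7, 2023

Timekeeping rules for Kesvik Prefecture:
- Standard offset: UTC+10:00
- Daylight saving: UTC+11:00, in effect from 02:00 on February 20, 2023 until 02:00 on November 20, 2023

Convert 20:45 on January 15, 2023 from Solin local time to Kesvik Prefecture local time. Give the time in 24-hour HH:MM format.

01:45

January 15, 2023 lies within the daylight-saving period (14 November 2022 – 7 April 2023), so Solin is on daylight time, UTC+05:00.
20:45 Solin − 5h = 15:45 UTC.
At the standard offset (UTC+10:00), 15:45 UTC + 10h = 01:45 Kesvik Prefecture standard time (rolling into the next day, 16 January 2023).
Daylight saving runs 20 February – 20 November; the standard-time date in Kesvik Prefecture, January 16, 2023, is outside that window, so Kesvik Prefecture is on standard time at UTC+10:00.
15:45 UTC + 10h = 01:45 Kesvik Prefecture (rolling into the next day, 16 January 2023).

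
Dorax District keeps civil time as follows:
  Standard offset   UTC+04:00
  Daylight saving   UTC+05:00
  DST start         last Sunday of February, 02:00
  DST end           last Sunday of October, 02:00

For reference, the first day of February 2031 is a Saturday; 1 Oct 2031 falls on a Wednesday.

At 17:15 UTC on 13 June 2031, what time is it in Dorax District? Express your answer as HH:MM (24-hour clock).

22:15

1 February 2031 is a Saturday, so Sundays fall on 2, 9, 16, 23; the last is February 23.
1 October 2031 is a Wednesday, so Sundays fall on 5, 12, 19, 26; the last is October 26.
At the standard offset (UTC+04:00), 17:15 UTC + 4h = 21:15 Dorax District standard time.
Daylight saving runs 23 February – 26 October; the standard-time date in Dorax District, 13 June 2031, is inside that window, so Dorax District is at UTC+05:00.
17:15 UTC + 5h = 22:15 local.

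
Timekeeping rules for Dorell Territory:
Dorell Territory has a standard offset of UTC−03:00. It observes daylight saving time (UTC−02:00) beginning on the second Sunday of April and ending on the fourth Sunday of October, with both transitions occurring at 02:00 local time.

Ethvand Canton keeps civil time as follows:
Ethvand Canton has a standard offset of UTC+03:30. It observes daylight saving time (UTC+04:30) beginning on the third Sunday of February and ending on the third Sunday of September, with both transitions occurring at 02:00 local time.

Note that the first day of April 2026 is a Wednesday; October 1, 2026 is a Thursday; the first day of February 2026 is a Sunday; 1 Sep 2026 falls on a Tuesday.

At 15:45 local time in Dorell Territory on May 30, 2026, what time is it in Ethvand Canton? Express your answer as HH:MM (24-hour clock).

1 April 2026 is a Wednesday, so the first Sunday is April 5 and the second is April 12.
1 October 2026 is a Thursday, so the first Sunday is October 4 and the fourth is October 25.
Daylight saving runs 12 April – 25 October; May 30, 2026 is inside that window, so Dorell Territory is at UTC−02:00.
15:45 Dorell Territory + 2h = 17:45 UTC.
1 February 2026 is a Sunday, so the first Sunday is February 1 and the third is February 15.
1 September 2026 is a Tuesday, so the first Sunday is September 6 and the third is September 20.
At the standard offset (UTC+03:30), 17:45 UTC + 3h30m = 21:15 Ethvand Canton standard time.
The standard-time date in Ethvand Canton, May 30, 2026, lies within the daylight-saving period (15 February – 20 September), so Ethvand Canton is on daylight time, UTC+04:30.
17:45 UTC + 4h30m = 22:15 Ethvand Canton.

22:15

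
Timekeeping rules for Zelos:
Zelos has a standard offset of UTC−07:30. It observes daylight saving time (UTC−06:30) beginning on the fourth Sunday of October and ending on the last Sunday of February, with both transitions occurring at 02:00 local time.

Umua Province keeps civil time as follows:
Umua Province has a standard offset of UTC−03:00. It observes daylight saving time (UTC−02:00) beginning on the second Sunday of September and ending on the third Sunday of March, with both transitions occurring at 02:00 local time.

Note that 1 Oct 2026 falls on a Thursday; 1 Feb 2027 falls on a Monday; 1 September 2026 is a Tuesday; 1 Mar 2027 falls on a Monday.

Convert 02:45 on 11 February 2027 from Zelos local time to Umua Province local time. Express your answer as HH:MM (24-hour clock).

1 October 2026 is a Thursday, so the first Sunday is October 4 and the fourth is October 25.
1 February 2027 is a Monday, so Sundays fall on 7, 14, 21, 28; the last is February 28.
11 February 2027 lies within the daylight-saving period (25 October 2026 – 28 February 2027), so Zelos is on daylight time, UTC−06:30.
02:45 Zelos + 6h30m = 09:15 UTC.
1 September 2026 is a Tuesday, so the first Sunday is September 6 and the second is September 13.
1 March 2027 is a Monday, so the first Sunday is March 7 and the third is March 21.
At the standard offset (UTC−03:00), 09:15 UTC − 3h = 06:15 Umua Province standard time.
The standard-time date in Umua Province, 11 February 2027, lies within the daylight-saving period (13 September 2026 – 21 March 2027), so Umua Province is on daylight time, UTC−02:00.
09:15 UTC − 2h = 07:15 Umua Province.

07:15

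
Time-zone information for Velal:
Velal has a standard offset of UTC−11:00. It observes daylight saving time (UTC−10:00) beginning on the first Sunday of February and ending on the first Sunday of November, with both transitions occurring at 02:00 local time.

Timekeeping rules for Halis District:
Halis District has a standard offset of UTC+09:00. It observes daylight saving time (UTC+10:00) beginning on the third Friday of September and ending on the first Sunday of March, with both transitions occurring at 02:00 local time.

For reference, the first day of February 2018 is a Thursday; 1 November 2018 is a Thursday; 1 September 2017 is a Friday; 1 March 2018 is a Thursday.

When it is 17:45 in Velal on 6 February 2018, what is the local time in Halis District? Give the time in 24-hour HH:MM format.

13:45

1 February 2018 is a Thursday, so the first Sunday is February 4.
1 November 2018 is a Thursday, so the first Sunday is November 4.
6 February 2018 falls between 4 February and 4 November, so daylight saving is in effect and Velal is at UTC−10:00.
17:45 Velal + 10h = 03:45 UTC (rolling into the next day, 7 February 2018).
1 September 2017 is a Friday, so the first Friday is September 1 and the third is September 15.
1 March 2018 is a Thursday, so the first Sunday is March 4.
At the standard offset (UTC+09:00), 03:45 UTC + 9h = 12:45 Halis District standard time.
Daylight saving runs 15 September 2017 – 4 March 2018; the standard-time date in Halis District, 7 February 2018, is inside that window, so Halis District is at UTC+10:00.
03:45 UTC + 10h = 13:45 Halis District.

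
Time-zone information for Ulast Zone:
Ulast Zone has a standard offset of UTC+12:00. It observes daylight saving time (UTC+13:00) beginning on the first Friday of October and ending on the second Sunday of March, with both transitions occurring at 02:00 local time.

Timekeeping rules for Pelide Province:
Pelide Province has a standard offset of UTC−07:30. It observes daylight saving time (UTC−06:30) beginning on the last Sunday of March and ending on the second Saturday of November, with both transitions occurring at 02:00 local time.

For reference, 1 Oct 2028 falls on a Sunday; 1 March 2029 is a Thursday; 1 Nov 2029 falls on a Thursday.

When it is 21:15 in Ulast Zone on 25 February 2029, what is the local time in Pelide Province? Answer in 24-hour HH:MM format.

00:45

1 October 2028 is a Sunday, so the first Friday is October 6.
1 March 2029 is a Thursday, so the first Sunday is March 4 and the second is March 11.
25 February 2029 lies within the daylight-saving period (6 October 2028 – 11 March 2029), so Ulast Zone is on daylight time, UTC+13:00.
21:15 Ulast Zone − 13h = 08:15 UTC.
1 March 2029 is a Thursday, so Sundays fall on 4, 11, 18, 25; the last is March 25.
1 November 2029 is a Thursday, so the first Saturday is November 3 and the second is November 10.
At the standard offset (UTC−07:30), 08:15 UTC − 7h30m = 00:45 Pelide Province standard time.
The standard-time date in Pelide Province, 25 February 2029, does not fall between 25 March and 10 November, so daylight saving is not in effect and Pelide Province is at UTC−07:30.
08:15 UTC − 7h30m = 00:45 Pelide Province.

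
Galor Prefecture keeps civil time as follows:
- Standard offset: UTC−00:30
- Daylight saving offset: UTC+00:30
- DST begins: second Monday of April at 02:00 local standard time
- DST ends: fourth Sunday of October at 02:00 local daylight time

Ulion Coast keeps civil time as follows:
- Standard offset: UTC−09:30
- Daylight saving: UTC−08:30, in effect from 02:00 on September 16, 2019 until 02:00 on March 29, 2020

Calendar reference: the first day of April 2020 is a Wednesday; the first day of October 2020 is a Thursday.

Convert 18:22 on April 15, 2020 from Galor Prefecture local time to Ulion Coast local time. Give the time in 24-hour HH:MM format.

1 April 2020 is a Wednesday, so the first Monday is April 6 and the second is April 13.
1 October 2020 is a Thursday, so the first Sunday is October 4 and the fourth is October 25.
Daylight saving runs 13 April – 25 October; April 15, 2020 is inside that window, so Galor Prefecture is at UTC+00:30.
18:22 Galor Prefecture − 0h30m = 17:52 UTC.
At the standard offset (UTC−09:30), 17:52 UTC − 9h30m = 08:22 Ulion Coast standard time.
The standard-time date in Ulion Coast, April 15, 2020, does not fall between 16 September 2019 and 29 March 2020, so daylight saving is not in effect and Ulion Coast is at UTC−09:30.
17:52 UTC − 9h30m = 08:22 Ulion Coast.

08:22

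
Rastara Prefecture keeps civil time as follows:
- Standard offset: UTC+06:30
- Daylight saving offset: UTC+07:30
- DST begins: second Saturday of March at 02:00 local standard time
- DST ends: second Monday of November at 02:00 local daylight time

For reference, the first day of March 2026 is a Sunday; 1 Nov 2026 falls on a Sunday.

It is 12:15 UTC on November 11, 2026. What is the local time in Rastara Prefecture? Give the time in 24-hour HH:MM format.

1 March 2026 is a Sunday, so the first Saturday is March 7 and the second is March 14.
1 November 2026 is a Sunday, so the first Monday is November 2 and the second is November 9.
At the standard offset (UTC+06:30), 12:15 UTC + 6h30m = 18:45 Rastara Prefecture standard time.
Daylight saving runs 14 March – 9 November; the standard-time date in Rastara Prefecture, November 11, 2026, is outside that window, so Rastara Prefecture is on standard time at UTC+06:30.
12:15 UTC + 6h30m = 18:45 local.

18:45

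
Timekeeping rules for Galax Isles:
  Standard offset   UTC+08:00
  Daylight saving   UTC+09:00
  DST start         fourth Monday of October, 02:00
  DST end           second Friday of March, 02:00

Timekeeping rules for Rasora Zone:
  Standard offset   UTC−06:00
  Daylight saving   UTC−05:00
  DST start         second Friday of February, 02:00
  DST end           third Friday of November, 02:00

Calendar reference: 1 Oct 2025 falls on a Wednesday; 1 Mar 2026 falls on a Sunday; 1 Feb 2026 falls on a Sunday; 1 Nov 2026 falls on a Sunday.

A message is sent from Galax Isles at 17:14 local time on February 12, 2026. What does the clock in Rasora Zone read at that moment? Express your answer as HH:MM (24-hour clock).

02:14

1 October 2025 is a Wednesday, so the first Monday is October 6 and the fourth is October 27.
1 March 2026 is a Sunday, so the first Friday is March 6 and the second is March 13.
February 12, 2026 lies within the daylight-saving period (27 October 2025 – 13 March 2026), so Galax Isles is on daylight time, UTC+09:00.
17:14 Galax Isles − 9h = 08:14 UTC.
1 February 2026 is a Sunday, so the first Friday is February 6 and the second is February 13.
1 November 2026 is a Sunday, so the first Friday is November 6 and the third is November 20.
At the standard offset (UTC−06:00), 08:14 UTC − 6h = 02:14 Rasora Zone standard time.
Daylight saving runs 13 February – 20 November; the standard-time date in Rasora Zone, February 12, 2026, is outside that window, so Rasora Zone is on standard time at UTC−06:00.
08:14 UTC − 6h = 02:14 Rasora Zone.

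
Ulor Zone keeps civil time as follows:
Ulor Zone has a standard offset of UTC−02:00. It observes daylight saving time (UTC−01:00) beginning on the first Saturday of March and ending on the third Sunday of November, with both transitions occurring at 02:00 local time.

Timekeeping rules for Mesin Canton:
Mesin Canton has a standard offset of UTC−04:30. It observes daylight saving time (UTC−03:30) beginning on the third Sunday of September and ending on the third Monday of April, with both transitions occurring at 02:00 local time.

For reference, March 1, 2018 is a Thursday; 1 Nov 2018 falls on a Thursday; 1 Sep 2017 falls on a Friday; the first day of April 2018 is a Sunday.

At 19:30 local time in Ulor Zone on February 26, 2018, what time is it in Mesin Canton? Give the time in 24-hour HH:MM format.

1 March 2018 is a Thursday, so the first Saturday is March 3.
1 November 2018 is a Thursday, so the first Sunday is November 4 and the third is November 18.
February 26, 2018 is outside the daylight-saving period (3 March – 18 November), so Ulor Zone is on standard time, UTC−02:00.
19:30 Ulor Zone + 2h = 21:30 UTC.
1 September 2017 is a Friday, so the first Sunday is September 3 and the third is September 17.
1 April 2018 is a Sunday, so the first Monday is April 2 and the third is April 16.
At the standard offset (UTC−04:30), 21:30 UTC − 4h30m = 17:00 Mesin Canton standard time.
The standard-time date in Mesin Canton, February 26, 2018, lies within the daylight-saving period (17 September 2017 – 16 April 2018), so Mesin Canton is on daylight time, UTC−03:30.
21:30 UTC − 3h30m = 18:00 Mesin Canton.

18:00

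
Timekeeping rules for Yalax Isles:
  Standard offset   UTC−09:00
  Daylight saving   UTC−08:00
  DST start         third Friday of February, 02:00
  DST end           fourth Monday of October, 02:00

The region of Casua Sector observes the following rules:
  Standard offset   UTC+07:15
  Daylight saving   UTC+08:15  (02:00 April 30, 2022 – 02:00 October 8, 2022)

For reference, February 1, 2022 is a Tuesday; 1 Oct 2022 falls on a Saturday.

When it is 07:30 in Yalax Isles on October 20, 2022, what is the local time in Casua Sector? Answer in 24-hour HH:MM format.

1 February 2022 is a Tuesday, so the first Friday is February 4 and the third is February 18.
1 October 2022 is a Saturday, so the first Monday is October 3 and the fourth is October 24.
Daylight saving runs 18 February – 24 October; October 20, 2022 is inside that window, so Yalax Isles is at UTC−08:00.
07:30 Yalax Isles + 8h = 15:30 UTC.
At the standard offset (UTC+07:15), 15:30 UTC + 7h15m = 22:45 Casua Sector standard time.
Daylight saving runs 30 April – 8 October; the standard-time date in Casua Sector, October 20, 2022, is outside that window, so Casua Sector is on standard time at UTC+07:15.
15:30 UTC + 7h15m = 22:45 Casua Sector.

22:45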